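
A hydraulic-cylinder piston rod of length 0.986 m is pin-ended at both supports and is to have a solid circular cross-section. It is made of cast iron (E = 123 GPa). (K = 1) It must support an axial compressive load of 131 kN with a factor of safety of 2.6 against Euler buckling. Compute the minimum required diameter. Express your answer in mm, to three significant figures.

d ≈ 48.6 mm

Required P_cr = n·P = 2.6 × 131 = 340.6 kN
L_e = K·L = 1 × 0.986 = 0.9860 m
Required I = P_cr·L_e²/(π²E) = 3.406×10^5 × 0.9860² / (π² × 1.23×10^11) = 2.728×10^-7 m⁴
I_req = 2.728×10^5 mm⁴
Solid circle: I = πd⁴/64  ⇒  d = (64I/π)^(1/4) = (64×2.728×10^5/π)^(1/4) = 48.6 mm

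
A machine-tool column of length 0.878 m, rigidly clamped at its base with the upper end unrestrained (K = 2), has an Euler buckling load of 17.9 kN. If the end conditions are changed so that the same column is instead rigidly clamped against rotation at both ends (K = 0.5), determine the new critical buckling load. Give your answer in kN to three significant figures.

P_cr ∝ 1/K², so P_cr,new = P_cr,old × (K_old/K_new)² = 17.9 × (2/0.5)²
= 17.9 × 16.00 = 286 kN

P_cr ≈ 286 kN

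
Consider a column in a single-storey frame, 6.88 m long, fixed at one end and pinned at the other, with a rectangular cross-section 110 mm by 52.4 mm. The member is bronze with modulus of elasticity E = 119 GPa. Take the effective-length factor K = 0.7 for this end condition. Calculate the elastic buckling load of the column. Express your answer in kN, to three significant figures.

P_cr ≈ 66.8 kN

Buckling occurs about the weak axis: I_min = h·b³/12 with b = 52.4 mm (the shorter side).
I_min = 110×52.4³/12 = 1.319×10^6 mm⁴
I = 1.319×10^6 mm⁴ = 1.319×10^-6 m⁴
Effective length L_e = K·L = 0.7 × 6.88 = 4.816 m
P_cr = π²EI / L_e² = π² × 119×10⁹ × 1.319×10^-6 / 4.816² = 6.679×10^4 N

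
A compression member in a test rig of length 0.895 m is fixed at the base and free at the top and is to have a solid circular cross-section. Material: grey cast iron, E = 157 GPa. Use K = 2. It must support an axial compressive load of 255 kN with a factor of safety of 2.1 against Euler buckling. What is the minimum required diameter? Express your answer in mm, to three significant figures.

Required P_cr = n·P = 2.1 × 255 = 535.5 kN
L_e = K·L = 2 × 0.895 = 1.790 m
Required I = P_cr·L_e²/(π²E) = 5.355×10^5 × 1.790² / (π² × 1.57×10^11) = 1.107×10^-6 m⁴
I_req = 1.107×10^6 mm⁴
Solid circle: I = πd⁴/64  ⇒  d = (64I/π)^(1/4) = (64×1.107×10^6/π)^(1/4) = 68.9 mm

d ≈ 68.9 mm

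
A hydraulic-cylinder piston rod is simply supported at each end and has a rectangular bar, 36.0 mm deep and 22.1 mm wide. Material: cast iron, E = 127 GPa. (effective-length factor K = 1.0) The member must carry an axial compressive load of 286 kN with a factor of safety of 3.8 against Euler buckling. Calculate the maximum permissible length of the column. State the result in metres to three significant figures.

L_max ≈ 0.193 m

Buckling occurs about the weak axis: I_min = h·b³/12 with b = 22.1 mm (the shorter side).
I_min = 36.0×22.1³/12 = 3.238×10^4 mm⁴
I = 3.238×10^-8 m⁴
Required critical load P_cr = n·P = 3.8 × 286 = 1087 kN = 1.087×10^6 N
From P_cr = π²EI/(K·L)²:  L = (1/K)·√(π²EI/P_cr) = (1/1)·√(π²×1.27×10^11×3.238×10^-8/1.087×10^6)
L = 0.193 m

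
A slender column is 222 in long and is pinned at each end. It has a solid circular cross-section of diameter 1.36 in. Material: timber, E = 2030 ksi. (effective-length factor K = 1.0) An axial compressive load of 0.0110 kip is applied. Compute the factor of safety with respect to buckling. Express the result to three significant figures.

n ≈ 6.21

I = πd⁴/64 = π×1.36⁴/64 = 0.1679 in⁴
Effective length L_e = K·L = 1 × 222 = 222.0 in
P_cr = π²EI / L_e² = π² × 2030×10³ × 0.1679 / 222.0² = 68.27 lb
Factor of safety n = P_cr / P = 0.068268 / 0.0110 = 6.21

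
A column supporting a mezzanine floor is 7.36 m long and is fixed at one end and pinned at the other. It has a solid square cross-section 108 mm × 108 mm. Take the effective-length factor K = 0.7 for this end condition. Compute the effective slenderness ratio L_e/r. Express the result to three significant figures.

λ ≈ 165

For a square r = a/√12 = 108/√12 = 31.18 mm
L_e = K·L = 0.7 × 7.36 m = 5.152 m = 5152.0 mm
λ = L_e / r_min = 5152.0 / 31.18 = 165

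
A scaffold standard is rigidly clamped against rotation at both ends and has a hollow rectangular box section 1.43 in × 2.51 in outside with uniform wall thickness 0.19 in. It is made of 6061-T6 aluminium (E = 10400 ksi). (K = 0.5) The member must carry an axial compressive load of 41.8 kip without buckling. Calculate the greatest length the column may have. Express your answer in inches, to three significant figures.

Inner dimensions: h_i = 2.51 − 2×0.19 = 2.130 in, b_i = 1.43 − 2×0.19 = 1.050 in
Weak-axis I_min = (h_o·b_o³ − h_i·b_i³)/12 with b_o = 1.43, b_i = 1.050 in (shorter outer/inner sides).
I_min = (2.51×1.43³ − 2.130×1.050³)/12 = 0.4062 in⁴
At the buckling limit P_cr = P = 4.180×10^4 lb
From P_cr = π²EI/(K·L)²:  L = (1/K)·√(π²EI/P_cr) = (1/0.5)·√(π²×1.04×10^7×0.4062/4.180×10^4)
L = 63.2 in

L_max ≈ 63.2 in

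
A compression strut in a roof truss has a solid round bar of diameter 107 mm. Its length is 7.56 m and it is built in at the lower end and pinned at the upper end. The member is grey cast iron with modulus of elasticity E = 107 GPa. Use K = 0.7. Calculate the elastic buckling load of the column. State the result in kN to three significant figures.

I = πd⁴/64 = π×107⁴/64 = 6.434×10^6 mm⁴
I = 6.434×10^6 mm⁴ = 6.434×10^-6 m⁴
Effective length L_e = K·L = 0.7 × 7.56 = 5.292 m
P_cr = π²EI / L_e² = π² × 107×10⁹ × 6.434×10^-6 / 5.292² = 2.426×10^5 N

P_cr ≈ 243 kN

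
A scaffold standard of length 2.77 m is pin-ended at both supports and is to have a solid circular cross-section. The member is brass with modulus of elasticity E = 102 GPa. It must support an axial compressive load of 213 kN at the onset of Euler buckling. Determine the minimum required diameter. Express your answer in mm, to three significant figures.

d ≈ 75.8 mm

L_e = K·L = 1 × 2.77 = 2.770 m
Required I = P_cr·L_e²/(π²E) = 2.130×10^5 × 2.770² / (π² × 1.02×10^11) = 1.623×10^-6 m⁴
I_req = 1.623×10^6 mm⁴
Solid circle: I = πd⁴/64  ⇒  d = (64I/π)^(1/4) = (64×1.623×10^6/π)^(1/4) = 75.8 mm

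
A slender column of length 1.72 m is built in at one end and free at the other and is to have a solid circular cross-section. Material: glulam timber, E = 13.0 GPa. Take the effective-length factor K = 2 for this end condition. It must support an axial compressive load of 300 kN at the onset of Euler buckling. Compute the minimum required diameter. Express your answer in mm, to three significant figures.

L_e = K·L = 2 × 1.72 = 3.440 m
Required I = P_cr·L_e²/(π²E) = 3.000×10^5 × 3.440² / (π² × 1.30×10^10) = 2.767×10^-5 m⁴
I_req = 2.767×10^7 mm⁴
Solid circle: I = πd⁴/64  ⇒  d = (64I/π)^(1/4) = (64×2.767×10^7/π)^(1/4) = 154 mm

d ≈ 154 mm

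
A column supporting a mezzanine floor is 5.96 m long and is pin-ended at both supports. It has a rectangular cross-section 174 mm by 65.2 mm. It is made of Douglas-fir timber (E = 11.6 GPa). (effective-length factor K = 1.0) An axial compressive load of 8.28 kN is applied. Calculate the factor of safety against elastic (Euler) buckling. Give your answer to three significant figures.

n ≈ 1.56

Buckling occurs about the weak axis: I_min = h·b³/12 with b = 65.2 mm (the shorter side).
I_min = 174×65.2³/12 = 4.019×10^6 mm⁴
I = 4.019×10^6 mm⁴ = 4.019×10^-6 m⁴
Effective length L_e = K·L = 1 × 5.96 = 5.960 m
P_cr = π²EI / L_e² = π² × 11.6×10⁹ × 4.019×10^-6 / 5.960² = 1.295×10^4 N
Factor of safety n = P_cr / P = 12.953 / 8.28 = 1.56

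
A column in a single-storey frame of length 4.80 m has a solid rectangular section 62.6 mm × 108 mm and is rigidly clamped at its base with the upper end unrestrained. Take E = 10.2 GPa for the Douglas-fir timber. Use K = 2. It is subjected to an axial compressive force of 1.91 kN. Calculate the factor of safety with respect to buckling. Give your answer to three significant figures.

Buckling occurs about the weak axis: I_min = h·b³/12 with b = 62.6 mm (the shorter side).
I_min = 108×62.6³/12 = 2.208×10^6 mm⁴
I = 2.208×10^6 mm⁴ = 2.208×10^-6 m⁴
Effective length L_e = K·L = 2 × 4.80 = 9.600 m
P_cr = π²EI / L_e² = π² × 10.2×10⁹ × 2.208×10^-6 / 9.600² = 2.412×10^3 N
Factor of safety n = P_cr / P = 2.4117 / 1.91 = 1.26

n ≈ 1.26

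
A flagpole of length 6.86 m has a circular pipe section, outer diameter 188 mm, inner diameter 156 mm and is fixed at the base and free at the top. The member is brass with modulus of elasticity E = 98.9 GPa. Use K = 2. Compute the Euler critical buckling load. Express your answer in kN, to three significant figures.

P_cr ≈ 167 kN

d_o = 188 mm, d_i = 156 mm
I = π(d_o⁴ − d_i⁴)/64 = π(188⁴ − 156.0⁴)/64 = 3.225×10^7 mm⁴
I = 3.225×10^7 mm⁴ = 3.225×10^-5 m⁴
Effective length L_e = K·L = 2 × 6.86 = 13.72 m
P_cr = π²EI / L_e² = π² × 98.9×10⁹ × 3.225×10^-5 / 13.72² = 1.672×10^5 N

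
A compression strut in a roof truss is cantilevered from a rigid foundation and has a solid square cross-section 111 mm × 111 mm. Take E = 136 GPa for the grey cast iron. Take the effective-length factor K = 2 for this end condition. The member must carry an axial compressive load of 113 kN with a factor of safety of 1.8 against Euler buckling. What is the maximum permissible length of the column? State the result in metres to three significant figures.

I = a⁴/12 = 111⁴/12 = 1.265×10^7 mm⁴
I = 1.265×10^-5 m⁴
Required critical load P_cr = n·P = 1.8 × 113 = 203.4 kN = 2.034×10^5 N
From P_cr = π²EI/(K·L)²:  L = (1/K)·√(π²EI/P_cr) = (1/2)·√(π²×1.36×10^11×1.265×10^-5/2.034×10^5)
L = 4.57 m

L_max ≈ 4.57 m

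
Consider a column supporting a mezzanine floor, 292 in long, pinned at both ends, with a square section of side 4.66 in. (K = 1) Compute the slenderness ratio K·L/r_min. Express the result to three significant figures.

λ ≈ 217

I = a⁴/12 = 4.66⁴/12 = 39.30 in⁴
A = 21.72 in²;  r_min = √(I/A) = √(39.30/21.72) = 1.345 in
L_e = K·L = 1 × 292 = 292.0 in
λ = L_e / r_min = 292.00 / 1.345 = 217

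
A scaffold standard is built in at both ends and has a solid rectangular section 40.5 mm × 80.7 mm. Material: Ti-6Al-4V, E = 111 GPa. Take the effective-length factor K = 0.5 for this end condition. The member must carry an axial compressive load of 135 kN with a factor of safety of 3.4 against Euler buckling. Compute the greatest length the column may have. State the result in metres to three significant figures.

Buckling occurs about the weak axis: I_min = h·b³/12 with b = 40.5 mm (the shorter side).
I_min = 80.7×40.5³/12 = 4.467×10^5 mm⁴
I = 4.467×10^-7 m⁴
Required critical load P_cr = n·P = 3.4 × 135 = 459.0 kN = 4.590×10^5 N
From P_cr = π²EI/(K·L)²:  L = (1/K)·√(π²EI/P_cr) = (1/0.5)·√(π²×1.11×10^11×4.467×10^-7/4.590×10^5)
L = 2.07 m

L_max ≈ 2.07 m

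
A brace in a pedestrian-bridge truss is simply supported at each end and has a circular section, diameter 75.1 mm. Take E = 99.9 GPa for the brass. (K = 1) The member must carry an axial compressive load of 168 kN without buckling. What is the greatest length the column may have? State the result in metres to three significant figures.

I = πd⁴/64 = π×75.1⁴/64 = 1.561×10^6 mm⁴
I = 1.561×10^-6 m⁴
At the buckling limit P_cr = P = 1.680×10^5 N
From P_cr = π²EI/(K·L)²:  L = (1/K)·√(π²EI/P_cr) = (1/1)·√(π²×9.99×10^10×1.561×10^-6/1.680×10^5)
L = 3.03 m

L_max ≈ 3.03 m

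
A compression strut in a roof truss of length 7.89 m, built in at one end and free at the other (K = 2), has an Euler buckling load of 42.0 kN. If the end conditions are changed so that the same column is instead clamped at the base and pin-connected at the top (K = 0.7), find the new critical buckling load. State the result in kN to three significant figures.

P_cr ≈ 343 kN

P_cr ∝ 1/K², so P_cr,new = P_cr,old × (K_old/K_new)² = 42.0 × (2/0.7)²
= 42.0 × 8.163 = 343 kN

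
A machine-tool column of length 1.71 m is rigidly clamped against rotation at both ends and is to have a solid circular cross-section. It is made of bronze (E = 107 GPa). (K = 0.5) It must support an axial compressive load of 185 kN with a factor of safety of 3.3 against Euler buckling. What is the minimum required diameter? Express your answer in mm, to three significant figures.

Required P_cr = n·P = 3.3 × 185 = 610.5 kN
L_e = K·L = 0.5 × 1.71 = 0.8550 m
Required I = P_cr·L_e²/(π²E) = 6.105×10^5 × 0.8550² / (π² × 1.07×10^11) = 4.226×10^-7 m⁴
I_req = 4.226×10^5 mm⁴
Solid circle: I = πd⁴/64  ⇒  d = (64I/π)^(1/4) = (64×4.226×10^5/π)^(1/4) = 54.2 mm

d ≈ 54.2 mm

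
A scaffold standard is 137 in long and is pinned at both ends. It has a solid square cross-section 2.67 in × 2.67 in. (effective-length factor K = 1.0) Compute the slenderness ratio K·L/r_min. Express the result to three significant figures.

λ ≈ 178

For a square r = a/√12 = 2.67/√12 = 0.7708 in
L_e = K·L = 1 × 137 = 137.0 in
λ = L_e / r_min = 137.00 / 0.7708 = 178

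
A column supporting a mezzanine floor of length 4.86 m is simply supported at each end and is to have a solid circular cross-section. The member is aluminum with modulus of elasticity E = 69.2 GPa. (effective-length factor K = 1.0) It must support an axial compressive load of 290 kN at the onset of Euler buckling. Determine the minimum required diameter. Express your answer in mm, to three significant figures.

L_e = K·L = 1 × 4.86 = 4.860 m
Required I = P_cr·L_e²/(π²E) = 2.900×10^5 × 4.860² / (π² × 6.92×10^10) = 1.003×10^-5 m⁴
I_req = 1.003×10^7 mm⁴
Solid circle: I = πd⁴/64  ⇒  d = (64I/π)^(1/4) = (64×1.003×10^7/π)^(1/4) = 120 mm

d ≈ 120 mm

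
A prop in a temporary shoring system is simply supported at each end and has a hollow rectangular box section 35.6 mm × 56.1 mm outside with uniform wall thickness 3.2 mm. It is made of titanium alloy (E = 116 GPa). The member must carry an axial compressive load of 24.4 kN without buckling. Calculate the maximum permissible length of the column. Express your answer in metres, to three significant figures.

L_max ≈ 2.25 m

Inner dimensions: h_i = 56.1 − 2×3.2 = 49.70 mm, b_i = 35.6 − 2×3.2 = 29.20 mm
Weak-axis I_min = (h_o·b_o³ − h_i·b_i³)/12 with b_o = 35.6, b_i = 29.20 mm (shorter outer/inner sides).
I_min = (56.1×35.6³ − 49.70×29.20³)/12 = 1.078×10^5 mm⁴
I = 1.078×10^-7 m⁴
At the buckling limit P_cr = P = 2.440×10^4 N
From P_cr = π²EI/(K·L)²:  L = (1/K)·√(π²EI/P_cr) = (1/1)·√(π²×1.16×10^11×1.078×10^-7/2.440×10^4)
L = 2.25 m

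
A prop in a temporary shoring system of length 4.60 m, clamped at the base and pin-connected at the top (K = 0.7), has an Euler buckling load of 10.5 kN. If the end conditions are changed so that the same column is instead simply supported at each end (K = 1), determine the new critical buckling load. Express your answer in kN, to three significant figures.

P_cr ∝ 1/K², so P_cr,new = P_cr,old × (K_old/K_new)² = 10.5 × (0.7/1)²
= 10.5 × 0.4900 = 5.14 kN

P_cr ≈ 5.14 kN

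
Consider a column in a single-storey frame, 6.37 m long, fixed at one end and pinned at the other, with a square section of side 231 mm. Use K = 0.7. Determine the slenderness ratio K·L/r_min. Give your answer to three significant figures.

λ ≈ 66.9

For a square r = a/√12 = 231/√12 = 66.68 mm
L_e = K·L = 0.7 × 6.37 m = 4.459 m = 4459.0 mm
λ = L_e / r_min = 4459.0 / 66.68 = 66.9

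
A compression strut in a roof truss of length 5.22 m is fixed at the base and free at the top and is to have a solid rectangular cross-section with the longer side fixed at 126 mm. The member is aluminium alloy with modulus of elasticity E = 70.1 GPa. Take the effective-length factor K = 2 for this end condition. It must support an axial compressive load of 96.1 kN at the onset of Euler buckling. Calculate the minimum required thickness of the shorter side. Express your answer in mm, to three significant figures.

L_e = K·L = 2 × 5.22 = 10.44 m
Required I = P_cr·L_e²/(π²E) = 9.610×10^4 × 10.44² / (π² × 7.01×10^10) = 1.514×10^-5 m⁴
I_req = 1.514×10^7 mm⁴
Rectangle, weak axis: I_min = h·b³/12 with h = 126 mm fixed  ⇒  b = (12I/h)^(1/3) = 113 mm

b ≈ 113 mm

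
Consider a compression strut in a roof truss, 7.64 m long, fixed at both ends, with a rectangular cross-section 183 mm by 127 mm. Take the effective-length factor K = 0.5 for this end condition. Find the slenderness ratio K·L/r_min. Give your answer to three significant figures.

For a rectangle r_min = b/√12 = 127/√12 = 36.66 mm
L_e = K·L = 0.5 × 7.64 m = 3.820 m = 3820.0 mm
λ = L_e / r_min = 3820.0 / 36.66 = 104

λ ≈ 104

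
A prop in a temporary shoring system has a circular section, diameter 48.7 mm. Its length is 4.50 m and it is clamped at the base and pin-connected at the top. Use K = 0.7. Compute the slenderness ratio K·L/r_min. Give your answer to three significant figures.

I = πd⁴/64 = π×48.7⁴/64 = 2.761×10^5 mm⁴
A = 1.863×10^3 mm²;  r_min = √(I/A) = √(2.761×10^5/1.863×10^3) = 12.18 mm
L_e = K·L = 0.7 × 4.50 m = 3.150 m = 3150.0 mm
λ = L_e / r_min = 3150.0 / 12.18 = 259

λ ≈ 259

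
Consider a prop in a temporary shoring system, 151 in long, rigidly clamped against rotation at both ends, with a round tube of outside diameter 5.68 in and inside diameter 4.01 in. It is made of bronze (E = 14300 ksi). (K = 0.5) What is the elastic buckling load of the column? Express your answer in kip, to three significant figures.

P_cr ≈ 951 kip

d_o = 5.68 in, d_i = 4.01 in
I = π(d_o⁴ − d_i⁴)/64 = π(5.68⁴ − 4.010⁴)/64 = 38.40 in⁴
Effective length L_e = K·L = 0.5 × 151 = 75.50 in
P_cr = π²EI / L_e² = π² × 14300×10³ × 38.40 / 75.50² = 9.508×10^5 lb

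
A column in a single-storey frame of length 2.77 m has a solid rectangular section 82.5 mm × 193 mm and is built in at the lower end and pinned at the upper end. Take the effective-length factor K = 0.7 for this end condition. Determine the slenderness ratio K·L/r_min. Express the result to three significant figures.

Buckling occurs about the weak axis: I_min = h·b³/12 with b = 82.5 mm (the shorter side).
I_min = 193×82.5³/12 = 9.031×10^6 mm⁴
A = 1.592×10^4 mm²;  r_min = √(I/A) = √(9.031×10^6/1.592×10^4) = 23.82 mm
L_e = K·L = 0.7 × 2.77 m = 1.939 m = 1939.0 mm
λ = L_e / r_min = 1939.0 / 23.82 = 81.4

λ ≈ 81.4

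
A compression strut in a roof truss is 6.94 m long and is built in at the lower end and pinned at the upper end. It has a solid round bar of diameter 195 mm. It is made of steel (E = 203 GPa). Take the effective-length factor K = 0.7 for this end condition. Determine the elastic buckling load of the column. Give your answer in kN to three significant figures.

I = πd⁴/64 = π×195⁴/64 = 7.098×10^7 mm⁴
I = 7.098×10^7 mm⁴ = 7.098×10^-5 m⁴
Effective length L_e = K·L = 0.7 × 6.94 = 4.858 m
P_cr = π²EI / L_e² = π² × 203×10⁹ × 7.098×10^-5 / 4.858² = 6.025×10^6 N

P_cr ≈ 6030 kN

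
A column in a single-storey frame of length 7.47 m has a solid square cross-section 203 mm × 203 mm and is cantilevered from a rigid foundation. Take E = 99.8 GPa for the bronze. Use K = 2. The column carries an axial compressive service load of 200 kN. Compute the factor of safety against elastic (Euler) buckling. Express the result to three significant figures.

n ≈ 3.12

I = a⁴/12 = 203⁴/12 = 1.415×10^8 mm⁴
I = 1.415×10^8 mm⁴ = 1.415×10^-4 m⁴
Effective length L_e = K·L = 2 × 7.47 = 14.94 m
P_cr = π²EI / L_e² = π² × 99.8×10⁹ × 1.415×10^-4 / 14.94² = 6.245×10^5 N
Factor of safety n = P_cr / P = 624.50 / 200 = 3.12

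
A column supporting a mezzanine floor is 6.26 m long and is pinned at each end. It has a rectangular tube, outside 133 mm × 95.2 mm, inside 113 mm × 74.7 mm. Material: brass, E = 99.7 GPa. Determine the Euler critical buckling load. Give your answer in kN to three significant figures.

Weak-axis I_min = (h_o·b_o³ − h_i·b_i³)/12 with b_o = 95.2, b_i = 74.70 mm (shorter outer/inner sides).
I_min = (133×95.2³ − 113.0×74.70³)/12 = 5.638×10^6 mm⁴
I = 5.638×10^6 mm⁴ = 5.638×10^-6 m⁴
Effective length L_e = K·L = 1 × 6.26 = 6.260 m
P_cr = π²EI / L_e² = π² × 99.7×10⁹ × 5.638×10^-6 / 6.260² = 1.416×10^5 N

P_cr ≈ 142 kN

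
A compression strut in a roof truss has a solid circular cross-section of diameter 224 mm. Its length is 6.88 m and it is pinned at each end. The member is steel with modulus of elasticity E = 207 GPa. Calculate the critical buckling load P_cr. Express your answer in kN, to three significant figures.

P_cr ≈ 5330 kN

I = πd⁴/64 = π×224⁴/64 = 1.236×10^8 mm⁴
I = 1.236×10^8 mm⁴ = 1.236×10^-4 m⁴
Effective length L_e = K·L = 1 × 6.88 = 6.880 m
P_cr = π²EI / L_e² = π² × 207×10⁹ × 1.236×10^-4 / 6.880² = 5.334×10^6 N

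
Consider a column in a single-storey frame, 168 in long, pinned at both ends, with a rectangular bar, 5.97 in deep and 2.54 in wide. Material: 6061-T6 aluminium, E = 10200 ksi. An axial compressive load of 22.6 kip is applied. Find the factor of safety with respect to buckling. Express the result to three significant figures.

Buckling occurs about the weak axis: I_min = h·b³/12 with b = 2.54 in (the shorter side).
I_min = 5.97×2.54³/12 = 8.153 in⁴
Effective length L_e = K·L = 1 × 168 = 168.0 in
P_cr = π²EI / L_e² = π² × 10200×10³ × 8.153 / 168.0² = 2.908×10^4 lb
Factor of safety n = P_cr / P = 29.079 / 22.6 = 1.29

n ≈ 1.29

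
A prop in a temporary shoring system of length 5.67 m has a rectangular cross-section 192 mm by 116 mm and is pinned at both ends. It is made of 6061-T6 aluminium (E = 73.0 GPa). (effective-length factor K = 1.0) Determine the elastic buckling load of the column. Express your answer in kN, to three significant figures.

P_cr ≈ 560 kN

Buckling occurs about the weak axis: I_min = h·b³/12 with b = 116 mm (the shorter side).
I_min = 192×116³/12 = 2.497×10^7 mm⁴
I = 2.497×10^7 mm⁴ = 2.497×10^-5 m⁴
Effective length L_e = K·L = 1 × 5.67 = 5.670 m
P_cr = π²EI / L_e² = π² × 73.0×10⁹ × 2.497×10^-5 / 5.670² = 5.597×10^5 N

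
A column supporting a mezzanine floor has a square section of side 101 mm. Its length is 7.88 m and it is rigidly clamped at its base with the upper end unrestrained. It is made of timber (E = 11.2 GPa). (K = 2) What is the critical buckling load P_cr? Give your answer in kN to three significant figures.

I = a⁴/12 = 101⁴/12 = 8.672×10^6 mm⁴
I = 8.672×10^6 mm⁴ = 8.672×10^-6 m⁴
Effective length L_e = K·L = 2 × 7.88 = 15.76 m
P_cr = π²EI / L_e² = π² × 11.2×10⁹ × 8.672×10^-6 / 15.76² = 3.859×10^3 N

P_cr ≈ 3.86 kN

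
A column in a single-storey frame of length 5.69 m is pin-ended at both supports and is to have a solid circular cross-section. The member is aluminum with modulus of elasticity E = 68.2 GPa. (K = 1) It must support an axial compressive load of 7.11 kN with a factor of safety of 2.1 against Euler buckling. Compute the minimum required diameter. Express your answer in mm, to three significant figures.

Required P_cr = n·P = 2.1 × 7.11 = 14.93 kN
L_e = K·L = 1 × 5.69 = 5.690 m
Required I = P_cr·L_e²/(π²E) = 1.493×10^4 × 5.690² / (π² × 6.82×10^10) = 7.182×10^-7 m⁴
I_req = 7.182×10^5 mm⁴
Solid circle: I = πd⁴/64  ⇒  d = (64I/π)^(1/4) = (64×7.182×10^5/π)^(1/4) = 61.8 mm

d ≈ 61.8 mm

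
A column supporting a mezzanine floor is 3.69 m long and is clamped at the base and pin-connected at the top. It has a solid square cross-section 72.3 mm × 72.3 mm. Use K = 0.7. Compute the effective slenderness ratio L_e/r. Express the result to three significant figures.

For a square r = a/√12 = 72.3/√12 = 20.87 mm
L_e = K·L = 0.7 × 3.69 m = 2.583 m = 2583.0 mm
λ = L_e / r_min = 2583.0 / 20.87 = 124

λ ≈ 124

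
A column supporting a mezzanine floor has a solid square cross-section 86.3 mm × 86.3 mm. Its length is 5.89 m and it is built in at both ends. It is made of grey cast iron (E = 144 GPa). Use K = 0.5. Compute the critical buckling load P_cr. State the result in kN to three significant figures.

I = a⁴/12 = 86.3⁴/12 = 4.622×10^6 mm⁴
I = 4.622×10^6 mm⁴ = 4.622×10^-6 m⁴
Effective length L_e = K·L = 0.5 × 5.89 = 2.945 m
P_cr = π²EI / L_e² = π² × 144×10⁹ × 4.622×10^-6 / 2.945² = 7.574×10^5 N

P_cr ≈ 757 kN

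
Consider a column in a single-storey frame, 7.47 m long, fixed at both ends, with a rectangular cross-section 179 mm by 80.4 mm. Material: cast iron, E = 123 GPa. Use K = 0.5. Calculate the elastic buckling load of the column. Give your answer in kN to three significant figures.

P_cr ≈ 675 kN

Buckling occurs about the weak axis: I_min = h·b³/12 with b = 80.4 mm (the shorter side).
I_min = 179×80.4³/12 = 7.752×10^6 mm⁴
I = 7.752×10^6 mm⁴ = 7.752×10^-6 m⁴
Effective length L_e = K·L = 0.5 × 7.47 = 3.735 m
P_cr = π²EI / L_e² = π² × 123×10⁹ × 7.752×10^-6 / 3.735² = 6.746×10^5 N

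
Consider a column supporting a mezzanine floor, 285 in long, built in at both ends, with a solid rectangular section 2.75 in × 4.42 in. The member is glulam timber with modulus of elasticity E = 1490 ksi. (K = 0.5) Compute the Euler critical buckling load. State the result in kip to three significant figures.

P_cr ≈ 5.55 kip

Buckling occurs about the weak axis: I_min = h·b³/12 with b = 2.75 in (the shorter side).
I_min = 4.42×2.75³/12 = 7.660 in⁴
Effective length L_e = K·L = 0.5 × 285 = 142.5 in
P_cr = π²EI / L_e² = π² × 1490×10³ × 7.660 / 142.5² = 5.547×10^3 lb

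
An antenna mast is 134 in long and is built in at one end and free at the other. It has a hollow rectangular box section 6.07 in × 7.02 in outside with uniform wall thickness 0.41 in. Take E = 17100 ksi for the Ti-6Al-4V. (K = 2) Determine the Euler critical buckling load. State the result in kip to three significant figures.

Inner dimensions: h_i = 7.02 − 2×0.41 = 6.200 in, b_i = 6.07 − 2×0.41 = 5.250 in
Weak-axis I_min = (h_o·b_o³ − h_i·b_i³)/12 with b_o = 6.07, b_i = 5.250 in (shorter outer/inner sides).
I_min = (7.02×6.07³ − 6.200×5.250³)/12 = 56.07 in⁴
Effective length L_e = K·L = 2 × 134 = 268.0 in
P_cr = π²EI / L_e² = π² × 17100×10³ × 56.07 / 268.0² = 1.318×10^5 lb

P_cr ≈ 132 kip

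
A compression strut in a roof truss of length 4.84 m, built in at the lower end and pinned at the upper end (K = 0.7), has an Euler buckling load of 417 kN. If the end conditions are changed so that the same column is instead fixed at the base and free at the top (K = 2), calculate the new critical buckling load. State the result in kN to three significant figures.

P_cr ∝ 1/K², so P_cr,new = P_cr,old × (K_old/K_new)² = 417 × (0.7/2)²
= 417 × 0.1225 = 51.1 kN

P_cr ≈ 51.1 kN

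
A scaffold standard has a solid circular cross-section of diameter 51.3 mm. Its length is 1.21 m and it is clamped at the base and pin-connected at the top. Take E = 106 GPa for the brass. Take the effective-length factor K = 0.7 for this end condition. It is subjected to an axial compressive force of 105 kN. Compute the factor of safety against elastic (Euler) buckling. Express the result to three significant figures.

n ≈ 4.72

I = πd⁴/64 = π×51.3⁴/64 = 3.400×10^5 mm⁴
I = 3.400×10^5 mm⁴ = 3.400×10^-7 m⁴
Effective length L_e = K·L = 0.7 × 1.21 = 0.8470 m
P_cr = π²EI / L_e² = π² × 106×10⁹ × 3.400×10^-7 / 0.8470² = 4.958×10^5 N
Factor of safety n = P_cr / P = 495.77 / 105 = 4.72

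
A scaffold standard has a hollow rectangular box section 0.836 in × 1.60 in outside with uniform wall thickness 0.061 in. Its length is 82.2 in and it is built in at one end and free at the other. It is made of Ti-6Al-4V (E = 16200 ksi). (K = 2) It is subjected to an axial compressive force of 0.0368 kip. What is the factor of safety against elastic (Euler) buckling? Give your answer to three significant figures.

n ≈ 5.32

Inner dimensions: h_i = 1.60 − 2×0.061 = 1.478 in, b_i = 0.836 − 2×0.061 = 0.7140 in
Weak-axis I_min = (h_o·b_o³ − h_i·b_i³)/12 with b_o = 0.836, b_i = 0.7140 in (shorter outer/inner sides).
I_min = (1.60×0.836³ − 1.478×0.7140³)/12 = 3.307×10^-2 in⁴
Effective length L_e = K·L = 2 × 82.2 = 164.4 in
P_cr = π²EI / L_e² = π² × 16200×10³ × 3.307×10^-2 / 164.4² = 195.6 lb
Factor of safety n = P_cr / P = 0.19564 / 0.0368 = 5.32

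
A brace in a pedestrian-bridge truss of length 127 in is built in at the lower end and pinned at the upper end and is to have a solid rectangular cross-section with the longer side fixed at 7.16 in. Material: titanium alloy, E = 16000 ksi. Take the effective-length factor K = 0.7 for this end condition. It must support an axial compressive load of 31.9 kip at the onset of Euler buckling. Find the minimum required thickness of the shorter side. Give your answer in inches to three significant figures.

L_e = K·L = 0.7 × 127 = 88.90 in
Required I = P_cr·L_e²/(π²E) = 3.190×10^4 × 88.90² / (π² × 1.60×10^7) = 1.597 in⁴
Rectangle, weak axis: I_min = h·b³/12 with h = 7.16 in fixed  ⇒  b = (12I/h)^(1/3) = 1.39 in

b ≈ 1.39 in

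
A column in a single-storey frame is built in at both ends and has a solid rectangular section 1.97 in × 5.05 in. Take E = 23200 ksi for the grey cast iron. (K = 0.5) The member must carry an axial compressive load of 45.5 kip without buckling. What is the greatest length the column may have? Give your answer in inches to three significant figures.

L_max ≈ 254 in

Buckling occurs about the weak axis: I_min = h·b³/12 with b = 1.97 in (the shorter side).
I_min = 5.05×1.97³/12 = 3.217 in⁴
At the buckling limit P_cr = P = 4.550×10^4 lb
From P_cr = π²EI/(K·L)²:  L = (1/K)·√(π²EI/P_cr) = (1/0.5)·√(π²×2.32×10^7×3.217/4.550×10^4)
L = 254 in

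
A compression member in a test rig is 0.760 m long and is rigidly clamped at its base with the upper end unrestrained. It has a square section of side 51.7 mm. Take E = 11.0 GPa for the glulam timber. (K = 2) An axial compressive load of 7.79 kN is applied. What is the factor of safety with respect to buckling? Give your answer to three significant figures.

I = a⁴/12 = 51.7⁴/12 = 5.954×10^5 mm⁴
I = 5.954×10^5 mm⁴ = 5.954×10^-7 m⁴
Effective length L_e = K·L = 2 × 0.760 = 1.520 m
P_cr = π²EI / L_e² = π² × 11.0×10⁹ × 5.954×10^-7 / 1.520² = 2.798×10^4 N
Factor of safety n = P_cr / P = 27.976 / 7.79 = 3.59

n ≈ 3.59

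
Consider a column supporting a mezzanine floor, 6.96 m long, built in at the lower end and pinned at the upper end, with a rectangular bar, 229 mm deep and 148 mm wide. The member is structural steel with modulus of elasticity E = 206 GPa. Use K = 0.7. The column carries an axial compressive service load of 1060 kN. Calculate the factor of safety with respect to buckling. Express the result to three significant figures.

Buckling occurs about the weak axis: I_min = h·b³/12 with b = 148 mm (the shorter side).
I_min = 229×148³/12 = 6.186×10^7 mm⁴
I = 6.186×10^7 mm⁴ = 6.186×10^-5 m⁴
Effective length L_e = K·L = 0.7 × 6.96 = 4.872 m
P_cr = π²EI / L_e² = π² × 206×10⁹ × 6.186×10^-5 / 4.872² = 5.299×10^6 N
Factor of safety n = P_cr / P = 5299.0 / 1060 = 5.00

n ≈ 5.00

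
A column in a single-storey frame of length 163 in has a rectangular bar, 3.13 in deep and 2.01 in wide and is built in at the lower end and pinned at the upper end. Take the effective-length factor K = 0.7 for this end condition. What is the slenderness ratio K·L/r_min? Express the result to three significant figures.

Buckling occurs about the weak axis: I_min = h·b³/12 with b = 2.01 in (the shorter side).
I_min = 3.13×2.01³/12 = 2.118 in⁴
A = 6.291 in²;  r_min = √(I/A) = √(2.118/6.291) = 0.5802 in
L_e = K·L = 0.7 × 163 = 114.1 in
λ = L_e / r_min = 114.10 / 0.5802 = 197

λ ≈ 197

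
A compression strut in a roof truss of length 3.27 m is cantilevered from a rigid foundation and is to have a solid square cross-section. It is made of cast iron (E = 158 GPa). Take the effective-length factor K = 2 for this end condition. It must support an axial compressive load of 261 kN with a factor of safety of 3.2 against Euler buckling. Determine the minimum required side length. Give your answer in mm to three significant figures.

a ≈ 129 mm

Required P_cr = n·P = 3.2 × 261 = 835.2 kN
L_e = K·L = 2 × 3.27 = 6.540 m
Required I = P_cr·L_e²/(π²E) = 8.352×10^5 × 6.540² / (π² × 1.58×10^11) = 2.291×10^-5 m⁴
I_req = 2.291×10^7 mm⁴
Solid square: I = a⁴/12  ⇒  a = (12I)^(1/4) = (12×2.291×10^7)^(1/4) = 129 mm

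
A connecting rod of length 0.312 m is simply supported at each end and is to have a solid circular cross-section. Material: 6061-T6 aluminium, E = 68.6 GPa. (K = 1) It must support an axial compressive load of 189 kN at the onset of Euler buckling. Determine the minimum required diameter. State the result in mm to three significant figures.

L_e = K·L = 1 × 0.312 = 0.3120 m
Required I = P_cr·L_e²/(π²E) = 1.890×10^5 × 0.3120² / (π² × 6.86×10^10) = 2.717×10^-8 m⁴
I_req = 2.717×10^4 mm⁴
Solid circle: I = πd⁴/64  ⇒  d = (64I/π)^(1/4) = (64×2.717×10^4/π)^(1/4) = 27.3 mm

d ≈ 27.3 mm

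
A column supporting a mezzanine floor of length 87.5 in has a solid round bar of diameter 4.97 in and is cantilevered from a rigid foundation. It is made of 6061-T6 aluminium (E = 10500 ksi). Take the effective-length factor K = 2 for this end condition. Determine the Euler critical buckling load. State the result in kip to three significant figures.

P_cr ≈ 101 kip

I = πd⁴/64 = π×4.97⁴/64 = 29.95 in⁴
Effective length L_e = K·L = 2 × 87.5 = 175.0 in
P_cr = π²EI / L_e² = π² × 10500×10³ × 29.95 / 175.0² = 1.013×10^5 lb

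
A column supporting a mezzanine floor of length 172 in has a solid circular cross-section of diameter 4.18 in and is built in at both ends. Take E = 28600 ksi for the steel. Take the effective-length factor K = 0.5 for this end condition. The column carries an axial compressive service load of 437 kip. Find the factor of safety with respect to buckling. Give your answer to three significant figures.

I = πd⁴/64 = π×4.18⁴/64 = 14.99 in⁴
Effective length L_e = K·L = 0.5 × 172 = 86.00 in
P_cr = π²EI / L_e² = π² × 28600×10³ × 14.99 / 86.00² = 5.719×10^5 lb
Factor of safety n = P_cr / P = 571.93 / 437 = 1.31

n ≈ 1.31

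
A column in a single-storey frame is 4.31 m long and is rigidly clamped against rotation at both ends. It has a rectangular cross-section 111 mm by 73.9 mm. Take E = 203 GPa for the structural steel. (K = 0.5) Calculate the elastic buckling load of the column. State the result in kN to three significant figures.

Buckling occurs about the weak axis: I_min = h·b³/12 with b = 73.9 mm (the shorter side).
I_min = 111×73.9³/12 = 3.733×10^6 mm⁴
I = 3.733×10^6 mm⁴ = 3.733×10^-6 m⁴
Effective length L_e = K·L = 0.5 × 4.31 = 2.155 m
P_cr = π²EI / L_e² = π² × 203×10⁹ × 3.733×10^-6 / 2.155² = 1.611×10^6 N

P_cr ≈ 1610 kN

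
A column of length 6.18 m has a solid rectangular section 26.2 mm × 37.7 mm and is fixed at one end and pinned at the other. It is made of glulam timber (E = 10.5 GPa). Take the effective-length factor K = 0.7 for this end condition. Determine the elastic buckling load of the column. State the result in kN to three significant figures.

P_cr ≈ 0.313 kN

Buckling occurs about the weak axis: I_min = h·b³/12 with b = 26.2 mm (the shorter side).
I_min = 37.7×26.2³/12 = 5.650×10^4 mm⁴
I = 5.650×10^4 mm⁴ = 5.650×10^-8 m⁴
Effective length L_e = K·L = 0.7 × 6.18 = 4.326 m
P_cr = π²EI / L_e² = π² × 10.5×10⁹ × 5.650×10^-8 / 4.326² = 312.9 N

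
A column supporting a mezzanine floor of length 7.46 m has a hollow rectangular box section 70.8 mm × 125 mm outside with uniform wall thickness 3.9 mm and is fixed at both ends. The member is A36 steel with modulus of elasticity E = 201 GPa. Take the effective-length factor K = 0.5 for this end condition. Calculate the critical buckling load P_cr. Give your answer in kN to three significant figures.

P_cr ≈ 179 kN

Inner dimensions: h_i = 125 − 2×3.9 = 117.2 mm, b_i = 70.8 − 2×3.9 = 63.00 mm
Weak-axis I_min = (h_o·b_o³ − h_i·b_i³)/12 with b_o = 70.8, b_i = 63.00 mm (shorter outer/inner sides).
I_min = (125×70.8³ − 117.2×63.00³)/12 = 1.255×10^6 mm⁴
I = 1.255×10^6 mm⁴ = 1.255×10^-6 m⁴
Effective length L_e = K·L = 0.5 × 7.46 = 3.730 m
P_cr = π²EI / L_e² = π² × 201×10⁹ × 1.255×10^-6 / 3.730² = 1.789×10^5 N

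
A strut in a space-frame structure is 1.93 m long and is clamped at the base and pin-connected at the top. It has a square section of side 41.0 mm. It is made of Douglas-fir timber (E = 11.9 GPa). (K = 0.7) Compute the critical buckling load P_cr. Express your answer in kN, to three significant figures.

P_cr ≈ 15.2 kN

I = a⁴/12 = 41.0⁴/12 = 2.355×10^5 mm⁴
I = 2.355×10^5 mm⁴ = 2.355×10^-7 m⁴
Effective length L_e = K·L = 0.7 × 1.93 = 1.351 m
P_cr = π²EI / L_e² = π² × 11.9×10⁹ × 2.355×10^-7 / 1.351² = 1.515×10^4 N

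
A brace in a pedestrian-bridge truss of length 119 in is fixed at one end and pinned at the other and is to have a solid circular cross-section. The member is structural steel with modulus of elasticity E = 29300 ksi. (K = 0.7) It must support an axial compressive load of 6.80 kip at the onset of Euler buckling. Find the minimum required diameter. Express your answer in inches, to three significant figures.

d ≈ 1.35 in

L_e = K·L = 0.7 × 119 = 83.30 in
Required I = P_cr·L_e²/(π²E) = 6.800×10^3 × 83.30² / (π² × 2.93×10^7) = 0.1632 in⁴
Solid circle: I = πd⁴/64  ⇒  d = (64I/π)^(1/4) = (64×0.1632/π)^(1/4) = 1.35 in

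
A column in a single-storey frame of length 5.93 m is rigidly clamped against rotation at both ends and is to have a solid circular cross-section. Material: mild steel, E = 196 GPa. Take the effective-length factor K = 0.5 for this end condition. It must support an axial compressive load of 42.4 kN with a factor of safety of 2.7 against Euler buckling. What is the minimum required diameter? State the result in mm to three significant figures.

d ≈ 57.1 mm

Required P_cr = n·P = 2.7 × 42.4 = 114.5 kN
L_e = K·L = 0.5 × 5.93 = 2.965 m
Required I = P_cr·L_e²/(π²E) = 1.145×10^5 × 2.965² / (π² × 1.96×10^11) = 5.203×10^-7 m⁴
I_req = 5.203×10^5 mm⁴
Solid circle: I = πd⁴/64  ⇒  d = (64I/π)^(1/4) = (64×5.203×10^5/π)^(1/4) = 57.1 mm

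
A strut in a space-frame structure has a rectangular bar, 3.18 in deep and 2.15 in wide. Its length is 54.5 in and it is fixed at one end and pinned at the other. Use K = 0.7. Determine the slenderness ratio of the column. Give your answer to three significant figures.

For a rectangle r_min = b/√12 = 2.15/√12 = 0.6207 in
L_e = K·L = 0.7 × 54.5 = 38.15 in
λ = L_e / r_min = 38.150 / 0.6207 = 61.5

λ ≈ 61.5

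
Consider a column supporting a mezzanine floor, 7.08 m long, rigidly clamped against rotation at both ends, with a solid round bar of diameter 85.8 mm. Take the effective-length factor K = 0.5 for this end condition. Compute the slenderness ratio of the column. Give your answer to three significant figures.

λ ≈ 165

For a solid circle r = d/4 = 85.8/4 = 21.45 mm
L_e = K·L = 0.5 × 7.08 m = 3.540 m = 3540.0 mm
λ = L_e / r_min = 3540.0 / 21.45 = 165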